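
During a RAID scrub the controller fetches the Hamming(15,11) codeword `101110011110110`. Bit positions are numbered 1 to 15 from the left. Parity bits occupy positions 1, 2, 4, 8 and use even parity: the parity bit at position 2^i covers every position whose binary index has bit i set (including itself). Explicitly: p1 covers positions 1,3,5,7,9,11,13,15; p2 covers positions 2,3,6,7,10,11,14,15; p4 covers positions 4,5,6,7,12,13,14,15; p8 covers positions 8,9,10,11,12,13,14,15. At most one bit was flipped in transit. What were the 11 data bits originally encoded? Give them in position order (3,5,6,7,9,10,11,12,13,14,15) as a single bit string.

11001110110

s1: b1⊕b3⊕b5⊕b7⊕b9⊕b11⊕b13⊕b15 = 1⊕1⊕1⊕0⊕1⊕1⊕1⊕0 = 0
s2: b2⊕b3⊕b6⊕b7⊕b10⊕b11⊕b14⊕b15 = 0⊕1⊕0⊕0⊕1⊕1⊕1⊕0 = 0
s4: b4⊕b5⊕b6⊕b7⊕b12⊕b13⊕b14⊕b15 = 1⊕1⊕0⊕0⊕0⊕1⊕1⊕0 = 0
s8: b8⊕b9⊕b10⊕b11⊕b12⊕b13⊕b14⊕b15 = 1⊕1⊕1⊕1⊕0⊕1⊕1⊕0 = 0
Syndrome (s8...s1) = 0000 → position 0 (no error).
No correction needed.
Data bits at positions 3,5,6,7,9,10,11,12,13,14,15: 11001110110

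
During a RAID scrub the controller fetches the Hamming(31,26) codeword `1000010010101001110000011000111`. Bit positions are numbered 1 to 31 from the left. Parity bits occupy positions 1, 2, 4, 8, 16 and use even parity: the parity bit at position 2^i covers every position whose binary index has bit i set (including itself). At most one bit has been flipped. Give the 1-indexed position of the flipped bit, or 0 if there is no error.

s1: b1⊕b3⊕b5⊕b7⊕b9⊕b11⊕b13⊕b15⊕b17⊕b19⊕b21⊕b23⊕b25⊕b27⊕b29⊕b31 = 1⊕0⊕0⊕0⊕1⊕1⊕1⊕0⊕1⊕0⊕0⊕0⊕1⊕0⊕1⊕1 = 0
s2: b2⊕b3⊕b6⊕b7⊕b10⊕b11⊕b14⊕b15⊕b18⊕b19⊕b22⊕b23⊕b26⊕b27⊕b30⊕b31 = 0⊕0⊕1⊕0⊕0⊕1⊕0⊕0⊕1⊕0⊕0⊕0⊕0⊕0⊕1⊕1 = 1
s4: b4⊕b5⊕b6⊕b7⊕b12⊕b13⊕b14⊕b15⊕b20⊕b21⊕b22⊕b23⊕b28⊕b29⊕b30⊕b31 = 0⊕0⊕1⊕0⊕0⊕1⊕0⊕0⊕0⊕0⊕0⊕0⊕0⊕1⊕1⊕1 = 1
s8: b8⊕b9⊕b10⊕b11⊕b12⊕b13⊕b14⊕b15⊕b24⊕b25⊕b26⊕b27⊕b28⊕b29⊕b30⊕b31 = 0⊕1⊕0⊕1⊕0⊕1⊕0⊕0⊕1⊕1⊕0⊕0⊕0⊕1⊕1⊕1 = 0
s16: b16⊕b17⊕b18⊕b19⊕b20⊕b21⊕b22⊕b23⊕b24⊕b25⊕b26⊕b27⊕b28⊕b29⊕b30⊕b31 = 1⊕1⊕1⊕0⊕0⊕0⊕0⊕0⊕1⊕1⊕0⊕0⊕0⊕1⊕1⊕1 = 0
Syndrome (s16...s1) = 00110 → position 6.

6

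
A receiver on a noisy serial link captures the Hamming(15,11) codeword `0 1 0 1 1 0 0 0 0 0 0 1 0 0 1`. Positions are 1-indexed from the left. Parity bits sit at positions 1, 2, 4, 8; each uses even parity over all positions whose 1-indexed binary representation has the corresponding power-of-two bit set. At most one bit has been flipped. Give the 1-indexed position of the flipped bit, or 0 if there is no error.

0

s1: b1⊕b3⊕b5⊕b7⊕b9⊕b11⊕b13⊕b15 = 0⊕0⊕1⊕0⊕0⊕0⊕0⊕1 = 0
s2: b2⊕b3⊕b6⊕b7⊕b10⊕b11⊕b14⊕b15 = 1⊕0⊕0⊕0⊕0⊕0⊕0⊕1 = 0
s4: b4⊕b5⊕b6⊕b7⊕b12⊕b13⊕b14⊕b15 = 1⊕1⊕0⊕0⊕1⊕0⊕0⊕1 = 0
s8: b8⊕b9⊕b10⊕b11⊕b12⊕b13⊕b14⊕b15 = 0⊕0⊕0⊕0⊕1⊕0⊕0⊕1 = 0
Syndrome (s8...s1) = 0000 → position 0 (no error).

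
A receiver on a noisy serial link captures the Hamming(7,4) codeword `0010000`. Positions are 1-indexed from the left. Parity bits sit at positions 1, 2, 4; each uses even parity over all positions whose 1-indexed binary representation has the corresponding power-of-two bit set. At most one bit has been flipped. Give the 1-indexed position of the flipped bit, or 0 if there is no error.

3

s1: b1⊕b3⊕b5⊕b7 = 0⊕1⊕0⊕0 = 1
s2: b2⊕b3⊕b6⊕b7 = 0⊕1⊕0⊕0 = 1
s4: b4⊕b5⊕b6⊕b7 = 0⊕0⊕0⊕0 = 0
Syndrome (s4...s1) = 011 → position 3.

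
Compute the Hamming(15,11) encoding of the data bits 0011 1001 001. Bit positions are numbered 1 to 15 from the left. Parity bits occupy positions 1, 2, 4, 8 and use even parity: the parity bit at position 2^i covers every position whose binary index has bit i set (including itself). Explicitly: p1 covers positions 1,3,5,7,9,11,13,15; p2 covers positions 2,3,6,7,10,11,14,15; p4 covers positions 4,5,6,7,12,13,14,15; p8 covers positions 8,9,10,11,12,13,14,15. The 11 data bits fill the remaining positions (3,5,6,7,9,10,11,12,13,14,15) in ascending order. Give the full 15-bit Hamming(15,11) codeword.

110001111001001

Place data bits at non-power-of-two positions: b3=0, b5=0, b6=1, b7=1, b9=1, b10=0, b11=0, b12=1, b13=0, b14=0, b15=1.
p1 = XOR of data positions {3,5,7,9,11,13,15} = 0⊕0⊕1⊕1⊕0⊕0⊕1 = 1
p2 = XOR of data positions {3,6,7,10,11,14,15} = 0⊕1⊕1⊕0⊕0⊕0⊕1 = 1
p4 = XOR of data positions {5,6,7,12,13,14,15} = 0⊕1⊕1⊕1⊕0⊕0⊕1 = 0
p8 = XOR of data positions {9,10,11,12,13,14,15} = 1⊕0⊕0⊕1⊕0⊕0⊕1 = 1
Codeword b1..b15 = 110001111001001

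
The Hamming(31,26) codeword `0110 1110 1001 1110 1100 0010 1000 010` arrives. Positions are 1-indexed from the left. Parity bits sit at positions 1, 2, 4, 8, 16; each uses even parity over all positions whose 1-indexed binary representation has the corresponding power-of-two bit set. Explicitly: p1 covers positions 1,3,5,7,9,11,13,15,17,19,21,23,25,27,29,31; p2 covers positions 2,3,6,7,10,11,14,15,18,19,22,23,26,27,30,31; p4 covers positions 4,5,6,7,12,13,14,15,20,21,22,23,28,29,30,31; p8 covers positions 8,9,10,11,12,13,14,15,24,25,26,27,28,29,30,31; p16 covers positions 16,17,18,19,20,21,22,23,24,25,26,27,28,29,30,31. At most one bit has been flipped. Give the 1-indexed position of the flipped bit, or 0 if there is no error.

s1: b1⊕b3⊕b5⊕b7⊕b9⊕b11⊕b13⊕b15⊕b17⊕b19⊕b21⊕b23⊕b25⊕b27⊕b29⊕b31 = 0⊕1⊕1⊕1⊕1⊕0⊕1⊕1⊕1⊕0⊕0⊕1⊕1⊕0⊕0⊕0 = 1
s2: b2⊕b3⊕b6⊕b7⊕b10⊕b11⊕b14⊕b15⊕b18⊕b19⊕b22⊕b23⊕b26⊕b27⊕b30⊕b31 = 1⊕1⊕1⊕1⊕0⊕0⊕1⊕1⊕1⊕0⊕0⊕1⊕0⊕0⊕1⊕0 = 1
s4: b4⊕b5⊕b6⊕b7⊕b12⊕b13⊕b14⊕b15⊕b20⊕b21⊕b22⊕b23⊕b28⊕b29⊕b30⊕b31 = 0⊕1⊕1⊕1⊕1⊕1⊕1⊕1⊕0⊕0⊕0⊕1⊕0⊕0⊕1⊕0 = 1
s8: b8⊕b9⊕b10⊕b11⊕b12⊕b13⊕b14⊕b15⊕b24⊕b25⊕b26⊕b27⊕b28⊕b29⊕b30⊕b31 = 0⊕1⊕0⊕0⊕1⊕1⊕1⊕1⊕0⊕1⊕0⊕0⊕0⊕0⊕1⊕0 = 1
s16: b16⊕b17⊕b18⊕b19⊕b20⊕b21⊕b22⊕b23⊕b24⊕b25⊕b26⊕b27⊕b28⊕b29⊕b30⊕b31 = 0⊕1⊕1⊕0⊕0⊕0⊕0⊕1⊕0⊕1⊕0⊕0⊕0⊕0⊕1⊕0 = 1
Syndrome (s16...s1) = 11111 → position 31.

31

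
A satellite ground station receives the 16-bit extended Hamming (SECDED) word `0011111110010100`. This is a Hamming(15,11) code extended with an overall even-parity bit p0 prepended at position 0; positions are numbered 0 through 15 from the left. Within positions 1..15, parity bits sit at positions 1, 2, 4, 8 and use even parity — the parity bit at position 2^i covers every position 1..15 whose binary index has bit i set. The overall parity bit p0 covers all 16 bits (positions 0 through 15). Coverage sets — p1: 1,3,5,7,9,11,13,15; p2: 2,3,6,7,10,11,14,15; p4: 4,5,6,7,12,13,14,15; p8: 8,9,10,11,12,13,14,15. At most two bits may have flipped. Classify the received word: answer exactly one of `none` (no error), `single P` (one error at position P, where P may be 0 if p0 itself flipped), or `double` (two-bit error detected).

single 15

s1: b1⊕b3⊕b5⊕b7⊕b9⊕b11⊕b13⊕b15 = 0⊕1⊕1⊕1⊕0⊕1⊕1⊕0 = 1
s2: b2⊕b3⊕b6⊕b7⊕b10⊕b11⊕b14⊕b15 = 1⊕1⊕1⊕1⊕0⊕1⊕0⊕0 = 1
s4: b4⊕b5⊕b6⊕b7⊕b12⊕b13⊕b14⊕b15 = 1⊕1⊕1⊕1⊕0⊕1⊕0⊕0 = 1
s8: b8⊕b9⊕b10⊕b11⊕b12⊕b13⊕b14⊕b15 = 1⊕0⊕0⊕1⊕0⊕1⊕0⊕0 = 1
Syndrome (s8...s1) = 1111 → position 15.
Overall parity (XOR of all 16 bits, including p0): 0⊕0⊕1⊕1⊕1⊕1⊕1⊕1⊕1⊕0⊕0⊕1⊕0⊕1⊕0⊕0 = 1
Overall=1, syndrome position=15 → single-bit error at position 15.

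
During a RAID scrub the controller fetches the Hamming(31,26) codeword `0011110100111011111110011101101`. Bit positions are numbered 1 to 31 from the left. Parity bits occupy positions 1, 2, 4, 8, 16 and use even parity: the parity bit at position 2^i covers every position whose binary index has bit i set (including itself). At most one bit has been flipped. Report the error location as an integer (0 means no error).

13

s1: b1⊕b3⊕b5⊕b7⊕b9⊕b11⊕b13⊕b15⊕b17⊕b19⊕b21⊕b23⊕b25⊕b27⊕b29⊕b31 = 0⊕1⊕1⊕0⊕0⊕1⊕1⊕1⊕1⊕1⊕1⊕0⊕1⊕0⊕1⊕1 = 1
s2: b2⊕b3⊕b6⊕b7⊕b10⊕b11⊕b14⊕b15⊕b18⊕b19⊕b22⊕b23⊕b26⊕b27⊕b30⊕b31 = 0⊕1⊕1⊕0⊕0⊕1⊕0⊕1⊕1⊕1⊕0⊕0⊕1⊕0⊕0⊕1 = 0
s4: b4⊕b5⊕b6⊕b7⊕b12⊕b13⊕b14⊕b15⊕b20⊕b21⊕b22⊕b23⊕b28⊕b29⊕b30⊕b31 = 1⊕1⊕1⊕0⊕1⊕1⊕0⊕1⊕1⊕1⊕0⊕0⊕1⊕1⊕0⊕1 = 1
s8: b8⊕b9⊕b10⊕b11⊕b12⊕b13⊕b14⊕b15⊕b24⊕b25⊕b26⊕b27⊕b28⊕b29⊕b30⊕b31 = 1⊕0⊕0⊕1⊕1⊕1⊕0⊕1⊕1⊕1⊕1⊕0⊕1⊕1⊕0⊕1 = 1
s16: b16⊕b17⊕b18⊕b19⊕b20⊕b21⊕b22⊕b23⊕b24⊕b25⊕b26⊕b27⊕b28⊕b29⊕b30⊕b31 = 1⊕1⊕1⊕1⊕1⊕1⊕0⊕0⊕1⊕1⊕1⊕0⊕1⊕1⊕0⊕1 = 0
Syndrome (s16...s1) = 01101 → position 13.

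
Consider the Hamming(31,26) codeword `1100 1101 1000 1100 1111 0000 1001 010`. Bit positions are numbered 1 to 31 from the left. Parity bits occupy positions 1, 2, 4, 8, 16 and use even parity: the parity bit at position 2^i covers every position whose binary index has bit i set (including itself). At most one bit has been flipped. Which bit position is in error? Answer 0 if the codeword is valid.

29

s1: b1⊕b3⊕b5⊕b7⊕b9⊕b11⊕b13⊕b15⊕b17⊕b19⊕b21⊕b23⊕b25⊕b27⊕b29⊕b31 = 1⊕0⊕1⊕0⊕1⊕0⊕1⊕0⊕1⊕1⊕0⊕0⊕1⊕0⊕0⊕0 = 1
s2: b2⊕b3⊕b6⊕b7⊕b10⊕b11⊕b14⊕b15⊕b18⊕b19⊕b22⊕b23⊕b26⊕b27⊕b30⊕b31 = 1⊕0⊕1⊕0⊕0⊕0⊕1⊕0⊕1⊕1⊕0⊕0⊕0⊕0⊕1⊕0 = 0
s4: b4⊕b5⊕b6⊕b7⊕b12⊕b13⊕b14⊕b15⊕b20⊕b21⊕b22⊕b23⊕b28⊕b29⊕b30⊕b31 = 0⊕1⊕1⊕0⊕0⊕1⊕1⊕0⊕1⊕0⊕0⊕0⊕1⊕0⊕1⊕0 = 1
s8: b8⊕b9⊕b10⊕b11⊕b12⊕b13⊕b14⊕b15⊕b24⊕b25⊕b26⊕b27⊕b28⊕b29⊕b30⊕b31 = 1⊕1⊕0⊕0⊕0⊕1⊕1⊕0⊕0⊕1⊕0⊕0⊕1⊕0⊕1⊕0 = 1
s16: b16⊕b17⊕b18⊕b19⊕b20⊕b21⊕b22⊕b23⊕b24⊕b25⊕b26⊕b27⊕b28⊕b29⊕b30⊕b31 = 0⊕1⊕1⊕1⊕1⊕0⊕0⊕0⊕0⊕1⊕0⊕0⊕1⊕0⊕1⊕0 = 1
Syndrome (s16...s1) = 11101 → position 29.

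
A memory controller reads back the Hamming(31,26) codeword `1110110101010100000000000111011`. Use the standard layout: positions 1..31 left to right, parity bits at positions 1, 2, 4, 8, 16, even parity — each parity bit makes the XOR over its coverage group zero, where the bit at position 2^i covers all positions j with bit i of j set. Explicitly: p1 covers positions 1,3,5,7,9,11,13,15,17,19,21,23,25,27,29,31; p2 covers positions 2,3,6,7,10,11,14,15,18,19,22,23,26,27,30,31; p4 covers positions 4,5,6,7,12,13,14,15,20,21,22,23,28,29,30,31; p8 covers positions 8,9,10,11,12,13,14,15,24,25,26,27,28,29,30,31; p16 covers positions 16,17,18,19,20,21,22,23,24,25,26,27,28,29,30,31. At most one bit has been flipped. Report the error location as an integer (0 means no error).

s1: b1⊕b3⊕b5⊕b7⊕b9⊕b11⊕b13⊕b15⊕b17⊕b19⊕b21⊕b23⊕b25⊕b27⊕b29⊕b31 = 1⊕1⊕1⊕0⊕0⊕0⊕0⊕0⊕0⊕0⊕0⊕0⊕0⊕1⊕0⊕1 = 1
s2: b2⊕b3⊕b6⊕b7⊕b10⊕b11⊕b14⊕b15⊕b18⊕b19⊕b22⊕b23⊕b26⊕b27⊕b30⊕b31 = 1⊕1⊕1⊕0⊕1⊕0⊕1⊕0⊕0⊕0⊕0⊕0⊕1⊕1⊕1⊕1 = 1
s4: b4⊕b5⊕b6⊕b7⊕b12⊕b13⊕b14⊕b15⊕b20⊕b21⊕b22⊕b23⊕b28⊕b29⊕b30⊕b31 = 0⊕1⊕1⊕0⊕1⊕0⊕1⊕0⊕0⊕0⊕0⊕0⊕1⊕0⊕1⊕1 = 1
s8: b8⊕b9⊕b10⊕b11⊕b12⊕b13⊕b14⊕b15⊕b24⊕b25⊕b26⊕b27⊕b28⊕b29⊕b30⊕b31 = 1⊕0⊕1⊕0⊕1⊕0⊕1⊕0⊕0⊕0⊕1⊕1⊕1⊕0⊕1⊕1 = 1
s16: b16⊕b17⊕b18⊕b19⊕b20⊕b21⊕b22⊕b23⊕b24⊕b25⊕b26⊕b27⊕b28⊕b29⊕b30⊕b31 = 0⊕0⊕0⊕0⊕0⊕0⊕0⊕0⊕0⊕0⊕1⊕1⊕1⊕0⊕1⊕1 = 1
Syndrome (s16...s1) = 11111 → position 31.

31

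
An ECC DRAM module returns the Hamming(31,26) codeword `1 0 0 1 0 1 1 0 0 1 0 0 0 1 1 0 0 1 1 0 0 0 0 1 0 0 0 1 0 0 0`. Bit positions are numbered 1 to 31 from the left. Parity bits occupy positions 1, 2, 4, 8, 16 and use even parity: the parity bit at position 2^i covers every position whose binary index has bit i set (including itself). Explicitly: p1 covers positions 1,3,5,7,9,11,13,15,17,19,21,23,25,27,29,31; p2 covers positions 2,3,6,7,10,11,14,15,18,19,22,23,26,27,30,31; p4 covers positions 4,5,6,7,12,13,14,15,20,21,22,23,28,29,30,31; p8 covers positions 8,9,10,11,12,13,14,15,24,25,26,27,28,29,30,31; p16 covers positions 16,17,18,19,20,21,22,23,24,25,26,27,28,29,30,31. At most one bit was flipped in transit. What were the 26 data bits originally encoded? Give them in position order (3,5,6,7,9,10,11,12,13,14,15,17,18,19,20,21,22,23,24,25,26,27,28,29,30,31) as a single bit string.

00110000011011000010001000

s1: b1⊕b3⊕b5⊕b7⊕b9⊕b11⊕b13⊕b15⊕b17⊕b19⊕b21⊕b23⊕b25⊕b27⊕b29⊕b31 = 1⊕0⊕0⊕1⊕0⊕0⊕0⊕1⊕0⊕1⊕0⊕0⊕0⊕0⊕0⊕0 = 0
s2: b2⊕b3⊕b6⊕b7⊕b10⊕b11⊕b14⊕b15⊕b18⊕b19⊕b22⊕b23⊕b26⊕b27⊕b30⊕b31 = 0⊕0⊕1⊕1⊕1⊕0⊕1⊕1⊕1⊕1⊕0⊕0⊕0⊕0⊕0⊕0 = 1
s4: b4⊕b5⊕b6⊕b7⊕b12⊕b13⊕b14⊕b15⊕b20⊕b21⊕b22⊕b23⊕b28⊕b29⊕b30⊕b31 = 1⊕0⊕1⊕1⊕0⊕0⊕1⊕1⊕0⊕0⊕0⊕0⊕1⊕0⊕0⊕0 = 0
s8: b8⊕b9⊕b10⊕b11⊕b12⊕b13⊕b14⊕b15⊕b24⊕b25⊕b26⊕b27⊕b28⊕b29⊕b30⊕b31 = 0⊕0⊕1⊕0⊕0⊕0⊕1⊕1⊕1⊕0⊕0⊕0⊕1⊕0⊕0⊕0 = 1
s16: b16⊕b17⊕b18⊕b19⊕b20⊕b21⊕b22⊕b23⊕b24⊕b25⊕b26⊕b27⊕b28⊕b29⊕b30⊕b31 = 0⊕0⊕1⊕1⊕0⊕0⊕0⊕0⊕1⊕0⊕0⊕0⊕1⊕0⊕0⊕0 = 0
Syndrome (s16...s1) = 01010 → position 10.
Flip bit 10: corrected codeword = 1001011000000110011000010001000
Data bits at positions 3,5,6,7,9,10,11,12,13,14,15,17,18,19,20,21,22,23,24,25,26,27,28,29,30,31: 00110000011011000010001000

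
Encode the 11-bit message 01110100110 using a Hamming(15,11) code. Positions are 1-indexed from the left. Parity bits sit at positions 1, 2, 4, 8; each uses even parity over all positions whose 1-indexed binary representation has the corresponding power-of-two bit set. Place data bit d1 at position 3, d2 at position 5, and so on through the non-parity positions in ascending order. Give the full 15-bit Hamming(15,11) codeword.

100111110100110

Place data bits at non-power-of-two positions: b3=0, b5=1, b6=1, b7=1, b9=0, b10=1, b11=0, b12=0, b13=1, b14=1, b15=0.
p1 = XOR of data positions {3,5,7,9,11,13,15} = 0⊕1⊕1⊕0⊕0⊕1⊕0 = 1
p2 = XOR of data positions {3,6,7,10,11,14,15} = 0⊕1⊕1⊕1⊕0⊕1⊕0 = 0
p4 = XOR of data positions {5,6,7,12,13,14,15} = 1⊕1⊕1⊕0⊕1⊕1⊕0 = 1
p8 = XOR of data positions {9,10,11,12,13,14,15} = 0⊕1⊕0⊕0⊕1⊕1⊕0 = 1
Codeword b1..b15 = 100111110100110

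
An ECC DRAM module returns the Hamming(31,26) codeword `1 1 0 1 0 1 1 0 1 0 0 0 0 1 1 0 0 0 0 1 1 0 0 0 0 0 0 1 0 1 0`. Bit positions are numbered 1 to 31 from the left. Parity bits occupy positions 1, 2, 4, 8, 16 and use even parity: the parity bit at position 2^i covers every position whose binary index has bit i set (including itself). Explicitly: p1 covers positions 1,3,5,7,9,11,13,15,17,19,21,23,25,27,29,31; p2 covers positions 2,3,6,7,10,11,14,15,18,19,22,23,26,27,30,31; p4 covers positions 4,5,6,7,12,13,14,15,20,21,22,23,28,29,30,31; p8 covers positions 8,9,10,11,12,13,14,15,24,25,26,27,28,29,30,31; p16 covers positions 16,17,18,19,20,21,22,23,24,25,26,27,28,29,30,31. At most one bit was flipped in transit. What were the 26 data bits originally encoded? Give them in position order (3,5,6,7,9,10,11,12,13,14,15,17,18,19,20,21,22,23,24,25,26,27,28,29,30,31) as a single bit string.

s1: b1⊕b3⊕b5⊕b7⊕b9⊕b11⊕b13⊕b15⊕b17⊕b19⊕b21⊕b23⊕b25⊕b27⊕b29⊕b31 = 1⊕0⊕0⊕1⊕1⊕0⊕0⊕1⊕0⊕0⊕1⊕0⊕0⊕0⊕0⊕0 = 1
s2: b2⊕b3⊕b6⊕b7⊕b10⊕b11⊕b14⊕b15⊕b18⊕b19⊕b22⊕b23⊕b26⊕b27⊕b30⊕b31 = 1⊕0⊕1⊕1⊕0⊕0⊕1⊕1⊕0⊕0⊕0⊕0⊕0⊕0⊕1⊕0 = 0
s4: b4⊕b5⊕b6⊕b7⊕b12⊕b13⊕b14⊕b15⊕b20⊕b21⊕b22⊕b23⊕b28⊕b29⊕b30⊕b31 = 1⊕0⊕1⊕1⊕0⊕0⊕1⊕1⊕1⊕1⊕0⊕0⊕1⊕0⊕1⊕0 = 1
s8: b8⊕b9⊕b10⊕b11⊕b12⊕b13⊕b14⊕b15⊕b24⊕b25⊕b26⊕b27⊕b28⊕b29⊕b30⊕b31 = 0⊕1⊕0⊕0⊕0⊕0⊕1⊕1⊕0⊕0⊕0⊕0⊕1⊕0⊕1⊕0 = 1
s16: b16⊕b17⊕b18⊕b19⊕b20⊕b21⊕b22⊕b23⊕b24⊕b25⊕b26⊕b27⊕b28⊕b29⊕b30⊕b31 = 0⊕0⊕0⊕0⊕1⊕1⊕0⊕0⊕0⊕0⊕0⊕0⊕1⊕0⊕1⊕0 = 0
Syndrome (s16...s1) = 01101 → position 13.
Flip bit 13: corrected codeword = 1101011010001110000110000001010
Data bits at positions 3,5,6,7,9,10,11,12,13,14,15,17,18,19,20,21,22,23,24,25,26,27,28,29,30,31: 00111000111000110000001010

00111000111000110000001010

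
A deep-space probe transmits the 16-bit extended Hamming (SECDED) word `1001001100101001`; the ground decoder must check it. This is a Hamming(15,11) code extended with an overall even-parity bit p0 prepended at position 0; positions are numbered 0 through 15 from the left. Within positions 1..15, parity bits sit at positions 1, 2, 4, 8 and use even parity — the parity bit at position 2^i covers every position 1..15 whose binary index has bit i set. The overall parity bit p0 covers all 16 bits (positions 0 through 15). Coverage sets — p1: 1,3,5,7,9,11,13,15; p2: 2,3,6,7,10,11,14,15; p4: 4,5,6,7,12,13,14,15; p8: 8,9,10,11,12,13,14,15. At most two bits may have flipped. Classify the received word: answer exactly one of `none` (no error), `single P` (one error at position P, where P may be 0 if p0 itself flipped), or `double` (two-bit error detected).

single 11

s1: b1⊕b3⊕b5⊕b7⊕b9⊕b11⊕b13⊕b15 = 0⊕1⊕0⊕1⊕0⊕0⊕0⊕1 = 1
s2: b2⊕b3⊕b6⊕b7⊕b10⊕b11⊕b14⊕b15 = 0⊕1⊕1⊕1⊕1⊕0⊕0⊕1 = 1
s4: b4⊕b5⊕b6⊕b7⊕b12⊕b13⊕b14⊕b15 = 0⊕0⊕1⊕1⊕1⊕0⊕0⊕1 = 0
s8: b8⊕b9⊕b10⊕b11⊕b12⊕b13⊕b14⊕b15 = 0⊕0⊕1⊕0⊕1⊕0⊕0⊕1 = 1
Syndrome (s8...s1) = 1011 → position 11.
Overall parity (XOR of all 16 bits, including p0): 1⊕0⊕0⊕1⊕0⊕0⊕1⊕1⊕0⊕0⊕1⊕0⊕1⊕0⊕0⊕1 = 1
Overall=1, syndrome position=11 → single-bit error at position 11.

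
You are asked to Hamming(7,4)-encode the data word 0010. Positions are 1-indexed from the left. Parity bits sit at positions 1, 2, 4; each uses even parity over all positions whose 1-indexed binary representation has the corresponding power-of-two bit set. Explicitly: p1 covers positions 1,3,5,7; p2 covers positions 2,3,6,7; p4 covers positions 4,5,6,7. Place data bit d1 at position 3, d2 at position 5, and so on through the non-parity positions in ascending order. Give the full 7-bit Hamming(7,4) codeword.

Place data bits at non-power-of-two positions: b3=0, b5=0, b6=1, b7=0.
p1 = XOR of data positions {3,5,7} = 0⊕0⊕0 = 0
p2 = XOR of data positions {3,6,7} = 0⊕1⊕0 = 1
p4 = XOR of data positions {5,6,7} = 0⊕1⊕0 = 1
Codeword b1..b7 = 0101010

0101010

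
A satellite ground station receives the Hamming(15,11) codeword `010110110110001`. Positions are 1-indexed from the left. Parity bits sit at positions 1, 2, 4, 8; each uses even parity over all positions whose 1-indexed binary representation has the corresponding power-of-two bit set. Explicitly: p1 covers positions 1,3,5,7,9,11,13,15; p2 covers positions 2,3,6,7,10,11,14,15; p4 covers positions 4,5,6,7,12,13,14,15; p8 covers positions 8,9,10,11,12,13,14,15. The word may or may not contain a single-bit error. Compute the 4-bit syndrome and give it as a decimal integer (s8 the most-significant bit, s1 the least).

2

s1: b1⊕b3⊕b5⊕b7⊕b9⊕b11⊕b13⊕b15 = 0⊕0⊕1⊕1⊕0⊕1⊕0⊕1 = 0
s2: b2⊕b3⊕b6⊕b7⊕b10⊕b11⊕b14⊕b15 = 1⊕0⊕0⊕1⊕1⊕1⊕0⊕1 = 1
s4: b4⊕b5⊕b6⊕b7⊕b12⊕b13⊕b14⊕b15 = 1⊕1⊕0⊕1⊕0⊕0⊕0⊕1 = 0
s8: b8⊕b9⊕b10⊕b11⊕b12⊕b13⊕b14⊕b15 = 1⊕0⊕1⊕1⊕0⊕0⊕0⊕1 = 0
Syndrome (s8...s1) = 0010 → position 2.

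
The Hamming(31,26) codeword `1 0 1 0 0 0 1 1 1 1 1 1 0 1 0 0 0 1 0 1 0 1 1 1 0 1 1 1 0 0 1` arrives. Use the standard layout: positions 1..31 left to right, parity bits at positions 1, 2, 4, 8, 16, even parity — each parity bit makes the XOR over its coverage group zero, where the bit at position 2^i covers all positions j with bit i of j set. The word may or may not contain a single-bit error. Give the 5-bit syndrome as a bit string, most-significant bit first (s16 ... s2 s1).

11010

s1: b1⊕b3⊕b5⊕b7⊕b9⊕b11⊕b13⊕b15⊕b17⊕b19⊕b21⊕b23⊕b25⊕b27⊕b29⊕b31 = 1⊕1⊕0⊕1⊕1⊕1⊕0⊕0⊕0⊕0⊕0⊕1⊕0⊕1⊕0⊕1 = 0
s2: b2⊕b3⊕b6⊕b7⊕b10⊕b11⊕b14⊕b15⊕b18⊕b19⊕b22⊕b23⊕b26⊕b27⊕b30⊕b31 = 0⊕1⊕0⊕1⊕1⊕1⊕1⊕0⊕1⊕0⊕1⊕1⊕1⊕1⊕0⊕1 = 1
s4: b4⊕b5⊕b6⊕b7⊕b12⊕b13⊕b14⊕b15⊕b20⊕b21⊕b22⊕b23⊕b28⊕b29⊕b30⊕b31 = 0⊕0⊕0⊕1⊕1⊕0⊕1⊕0⊕1⊕0⊕1⊕1⊕1⊕0⊕0⊕1 = 0
s8: b8⊕b9⊕b10⊕b11⊕b12⊕b13⊕b14⊕b15⊕b24⊕b25⊕b26⊕b27⊕b28⊕b29⊕b30⊕b31 = 1⊕1⊕1⊕1⊕1⊕0⊕1⊕0⊕1⊕0⊕1⊕1⊕1⊕0⊕0⊕1 = 1
s16: b16⊕b17⊕b18⊕b19⊕b20⊕b21⊕b22⊕b23⊕b24⊕b25⊕b26⊕b27⊕b28⊕b29⊕b30⊕b31 = 0⊕0⊕1⊕0⊕1⊕0⊕1⊕1⊕1⊕0⊕1⊕1⊕1⊕0⊕0⊕1 = 1
Syndrome (s16...s1) = 11010 → position 26.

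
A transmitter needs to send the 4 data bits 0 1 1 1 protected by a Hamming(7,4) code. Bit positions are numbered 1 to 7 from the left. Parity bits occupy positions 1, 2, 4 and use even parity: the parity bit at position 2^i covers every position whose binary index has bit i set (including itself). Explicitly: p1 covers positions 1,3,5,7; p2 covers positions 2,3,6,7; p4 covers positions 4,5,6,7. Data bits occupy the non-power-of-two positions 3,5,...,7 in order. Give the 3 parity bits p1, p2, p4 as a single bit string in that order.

Place data bits at non-power-of-two positions: b3=0, b5=1, b6=1, b7=1.
p1 = XOR of data positions {3,5,7} = 0⊕1⊕1 = 0
p2 = XOR of data positions {3,6,7} = 0⊕1⊕1 = 0
p4 = XOR of data positions {5,6,7} = 1⊕1⊕1 = 1
Parity bits p1,p2,p4 = 001

001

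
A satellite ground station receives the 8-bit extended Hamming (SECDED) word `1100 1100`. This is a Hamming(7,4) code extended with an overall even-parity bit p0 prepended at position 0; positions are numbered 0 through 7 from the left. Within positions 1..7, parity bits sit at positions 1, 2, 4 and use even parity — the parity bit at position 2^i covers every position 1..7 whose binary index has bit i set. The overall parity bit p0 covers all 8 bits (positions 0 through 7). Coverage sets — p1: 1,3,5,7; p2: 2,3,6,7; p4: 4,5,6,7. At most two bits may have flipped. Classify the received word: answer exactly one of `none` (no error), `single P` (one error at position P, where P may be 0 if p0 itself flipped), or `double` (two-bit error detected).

s1: b1⊕b3⊕b5⊕b7 = 1⊕0⊕1⊕0 = 0
s2: b2⊕b3⊕b6⊕b7 = 0⊕0⊕0⊕0 = 0
s4: b4⊕b5⊕b6⊕b7 = 1⊕1⊕0⊕0 = 0
Syndrome (s4...s1) = 000 → position 0 (no error).
Overall parity (XOR of all 8 bits, including p0): 1⊕1⊕0⊕0⊕1⊕1⊕0⊕0 = 0
Overall=0, syndrome position=0 → no error.

none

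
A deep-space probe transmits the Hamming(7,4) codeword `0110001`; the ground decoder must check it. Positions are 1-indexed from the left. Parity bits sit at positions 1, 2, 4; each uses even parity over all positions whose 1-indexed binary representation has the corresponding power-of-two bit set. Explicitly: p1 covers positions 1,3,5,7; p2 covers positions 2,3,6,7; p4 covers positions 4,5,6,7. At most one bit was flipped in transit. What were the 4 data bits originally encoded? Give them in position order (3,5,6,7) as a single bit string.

s1: b1⊕b3⊕b5⊕b7 = 0⊕1⊕0⊕1 = 0
s2: b2⊕b3⊕b6⊕b7 = 1⊕1⊕0⊕1 = 1
s4: b4⊕b5⊕b6⊕b7 = 0⊕0⊕0⊕1 = 1
Syndrome (s4...s1) = 110 → position 6.
Flip bit 6: corrected codeword = 0110011
Data bits at positions 3,5,6,7: 1011

1011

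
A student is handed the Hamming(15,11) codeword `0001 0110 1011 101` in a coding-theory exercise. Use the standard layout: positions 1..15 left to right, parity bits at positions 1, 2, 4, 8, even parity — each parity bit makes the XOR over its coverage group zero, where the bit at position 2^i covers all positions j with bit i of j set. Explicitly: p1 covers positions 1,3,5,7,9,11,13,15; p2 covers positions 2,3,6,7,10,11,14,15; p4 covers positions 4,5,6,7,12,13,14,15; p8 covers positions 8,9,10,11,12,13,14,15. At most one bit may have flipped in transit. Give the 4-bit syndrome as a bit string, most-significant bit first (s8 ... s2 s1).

s1: b1⊕b3⊕b5⊕b7⊕b9⊕b11⊕b13⊕b15 = 0⊕0⊕0⊕1⊕1⊕1⊕1⊕1 = 1
s2: b2⊕b3⊕b6⊕b7⊕b10⊕b11⊕b14⊕b15 = 0⊕0⊕1⊕1⊕0⊕1⊕0⊕1 = 0
s4: b4⊕b5⊕b6⊕b7⊕b12⊕b13⊕b14⊕b15 = 1⊕0⊕1⊕1⊕1⊕1⊕0⊕1 = 0
s8: b8⊕b9⊕b10⊕b11⊕b12⊕b13⊕b14⊕b15 = 0⊕1⊕0⊕1⊕1⊕1⊕0⊕1 = 1
Syndrome (s8...s1) = 1001 → position 9.

1001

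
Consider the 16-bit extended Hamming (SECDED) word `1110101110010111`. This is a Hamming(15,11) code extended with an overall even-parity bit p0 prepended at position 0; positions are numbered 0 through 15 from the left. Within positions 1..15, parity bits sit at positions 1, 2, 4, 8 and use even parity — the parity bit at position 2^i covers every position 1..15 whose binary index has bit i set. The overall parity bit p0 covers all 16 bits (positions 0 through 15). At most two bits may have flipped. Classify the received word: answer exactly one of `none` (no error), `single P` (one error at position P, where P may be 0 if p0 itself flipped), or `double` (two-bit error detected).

s1: b1⊕b3⊕b5⊕b7⊕b9⊕b11⊕b13⊕b15 = 1⊕0⊕0⊕1⊕0⊕1⊕1⊕1 = 1
s2: b2⊕b3⊕b6⊕b7⊕b10⊕b11⊕b14⊕b15 = 1⊕0⊕1⊕1⊕0⊕1⊕1⊕1 = 0
s4: b4⊕b5⊕b6⊕b7⊕b12⊕b13⊕b14⊕b15 = 1⊕0⊕1⊕1⊕0⊕1⊕1⊕1 = 0
s8: b8⊕b9⊕b10⊕b11⊕b12⊕b13⊕b14⊕b15 = 1⊕0⊕0⊕1⊕0⊕1⊕1⊕1 = 1
Syndrome (s8...s1) = 1001 → position 9.
Overall parity (XOR of all 16 bits, including p0): 1⊕1⊕1⊕0⊕1⊕0⊕1⊕1⊕1⊕0⊕0⊕1⊕0⊕1⊕1⊕1 = 1
Overall=1, syndrome position=9 → single-bit error at position 9.

single 9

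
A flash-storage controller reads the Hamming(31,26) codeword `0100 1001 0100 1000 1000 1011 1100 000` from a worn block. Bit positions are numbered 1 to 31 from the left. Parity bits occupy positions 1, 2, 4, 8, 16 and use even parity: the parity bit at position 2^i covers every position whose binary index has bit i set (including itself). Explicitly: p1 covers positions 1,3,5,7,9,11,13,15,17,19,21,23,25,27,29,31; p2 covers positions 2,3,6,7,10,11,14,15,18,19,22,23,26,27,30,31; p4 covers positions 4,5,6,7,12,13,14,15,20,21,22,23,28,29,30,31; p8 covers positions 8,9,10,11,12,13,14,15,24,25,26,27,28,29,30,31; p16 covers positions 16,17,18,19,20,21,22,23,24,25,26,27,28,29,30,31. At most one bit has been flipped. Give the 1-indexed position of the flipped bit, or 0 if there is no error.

0

s1: b1⊕b3⊕b5⊕b7⊕b9⊕b11⊕b13⊕b15⊕b17⊕b19⊕b21⊕b23⊕b25⊕b27⊕b29⊕b31 = 0⊕0⊕1⊕0⊕0⊕0⊕1⊕0⊕1⊕0⊕1⊕1⊕1⊕0⊕0⊕0 = 0
s2: b2⊕b3⊕b6⊕b7⊕b10⊕b11⊕b14⊕b15⊕b18⊕b19⊕b22⊕b23⊕b26⊕b27⊕b30⊕b31 = 1⊕0⊕0⊕0⊕1⊕0⊕0⊕0⊕0⊕0⊕0⊕1⊕1⊕0⊕0⊕0 = 0
s4: b4⊕b5⊕b6⊕b7⊕b12⊕b13⊕b14⊕b15⊕b20⊕b21⊕b22⊕b23⊕b28⊕b29⊕b30⊕b31 = 0⊕1⊕0⊕0⊕0⊕1⊕0⊕0⊕0⊕1⊕0⊕1⊕0⊕0⊕0⊕0 = 0
s8: b8⊕b9⊕b10⊕b11⊕b12⊕b13⊕b14⊕b15⊕b24⊕b25⊕b26⊕b27⊕b28⊕b29⊕b30⊕b31 = 1⊕0⊕1⊕0⊕0⊕1⊕0⊕0⊕1⊕1⊕1⊕0⊕0⊕0⊕0⊕0 = 0
s16: b16⊕b17⊕b18⊕b19⊕b20⊕b21⊕b22⊕b23⊕b24⊕b25⊕b26⊕b27⊕b28⊕b29⊕b30⊕b31 = 0⊕1⊕0⊕0⊕0⊕1⊕0⊕1⊕1⊕1⊕1⊕0⊕0⊕0⊕0⊕0 = 0
Syndrome (s16...s1) = 00000 → position 0 (no error).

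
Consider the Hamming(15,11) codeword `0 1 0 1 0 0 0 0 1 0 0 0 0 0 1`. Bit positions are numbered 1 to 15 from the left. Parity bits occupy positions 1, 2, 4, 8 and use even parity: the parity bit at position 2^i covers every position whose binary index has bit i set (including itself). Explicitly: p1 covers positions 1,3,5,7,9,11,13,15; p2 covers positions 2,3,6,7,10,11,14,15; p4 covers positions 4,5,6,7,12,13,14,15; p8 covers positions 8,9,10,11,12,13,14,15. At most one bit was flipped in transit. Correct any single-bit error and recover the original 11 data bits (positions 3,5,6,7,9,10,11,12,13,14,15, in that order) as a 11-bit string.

s1: b1⊕b3⊕b5⊕b7⊕b9⊕b11⊕b13⊕b15 = 0⊕0⊕0⊕0⊕1⊕0⊕0⊕1 = 0
s2: b2⊕b3⊕b6⊕b7⊕b10⊕b11⊕b14⊕b15 = 1⊕0⊕0⊕0⊕0⊕0⊕0⊕1 = 0
s4: b4⊕b5⊕b6⊕b7⊕b12⊕b13⊕b14⊕b15 = 1⊕0⊕0⊕0⊕0⊕0⊕0⊕1 = 0
s8: b8⊕b9⊕b10⊕b11⊕b12⊕b13⊕b14⊕b15 = 0⊕1⊕0⊕0⊕0⊕0⊕0⊕1 = 0
Syndrome (s8...s1) = 0000 → position 0 (no error).
No correction needed.
Data bits at positions 3,5,6,7,9,10,11,12,13,14,15: 00001000001

00001000001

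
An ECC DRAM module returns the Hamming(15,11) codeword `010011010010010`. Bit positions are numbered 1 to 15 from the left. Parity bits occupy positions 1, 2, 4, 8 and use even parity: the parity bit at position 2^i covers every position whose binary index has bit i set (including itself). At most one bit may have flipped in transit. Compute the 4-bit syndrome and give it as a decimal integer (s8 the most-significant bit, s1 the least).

12

s1: b1⊕b3⊕b5⊕b7⊕b9⊕b11⊕b13⊕b15 = 0⊕0⊕1⊕0⊕0⊕1⊕0⊕0 = 0
s2: b2⊕b3⊕b6⊕b7⊕b10⊕b11⊕b14⊕b15 = 1⊕0⊕1⊕0⊕0⊕1⊕1⊕0 = 0
s4: b4⊕b5⊕b6⊕b7⊕b12⊕b13⊕b14⊕b15 = 0⊕1⊕1⊕0⊕0⊕0⊕1⊕0 = 1
s8: b8⊕b9⊕b10⊕b11⊕b12⊕b13⊕b14⊕b15 = 1⊕0⊕0⊕1⊕0⊕0⊕1⊕0 = 1
Syndrome (s8...s1) = 1100 → position 12.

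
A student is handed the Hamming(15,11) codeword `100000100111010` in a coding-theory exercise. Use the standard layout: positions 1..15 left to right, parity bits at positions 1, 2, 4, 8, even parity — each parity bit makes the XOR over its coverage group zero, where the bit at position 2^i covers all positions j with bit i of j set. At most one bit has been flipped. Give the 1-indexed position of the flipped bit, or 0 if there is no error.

s1: b1⊕b3⊕b5⊕b7⊕b9⊕b11⊕b13⊕b15 = 1⊕0⊕0⊕1⊕0⊕1⊕0⊕0 = 1
s2: b2⊕b3⊕b6⊕b7⊕b10⊕b11⊕b14⊕b15 = 0⊕0⊕0⊕1⊕1⊕1⊕1⊕0 = 0
s4: b4⊕b5⊕b6⊕b7⊕b12⊕b13⊕b14⊕b15 = 0⊕0⊕0⊕1⊕1⊕0⊕1⊕0 = 1
s8: b8⊕b9⊕b10⊕b11⊕b12⊕b13⊕b14⊕b15 = 0⊕0⊕1⊕1⊕1⊕0⊕1⊕0 = 0
Syndrome (s8...s1) = 0101 → position 5.

5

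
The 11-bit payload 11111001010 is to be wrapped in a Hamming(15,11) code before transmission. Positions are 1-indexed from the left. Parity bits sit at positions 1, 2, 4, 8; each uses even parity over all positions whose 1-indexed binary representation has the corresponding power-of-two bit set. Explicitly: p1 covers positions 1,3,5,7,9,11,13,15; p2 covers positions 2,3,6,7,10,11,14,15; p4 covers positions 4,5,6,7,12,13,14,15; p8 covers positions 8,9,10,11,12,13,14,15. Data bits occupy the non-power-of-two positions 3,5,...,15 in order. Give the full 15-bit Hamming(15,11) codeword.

001111111001010

Place data bits at non-power-of-two positions: b3=1, b5=1, b6=1, b7=1, b9=1, b10=0, b11=0, b12=1, b13=0, b14=1, b15=0.
p1 = XOR of data positions {3,5,7,9,11,13,15} = 1⊕1⊕1⊕1⊕0⊕0⊕0 = 0
p2 = XOR of data positions {3,6,7,10,11,14,15} = 1⊕1⊕1⊕0⊕0⊕1⊕0 = 0
p4 = XOR of data positions {5,6,7,12,13,14,15} = 1⊕1⊕1⊕1⊕0⊕1⊕0 = 1
p8 = XOR of data positions {9,10,11,12,13,14,15} = 1⊕0⊕0⊕1⊕0⊕1⊕0 = 1
Codeword b1..b15 = 001111111001010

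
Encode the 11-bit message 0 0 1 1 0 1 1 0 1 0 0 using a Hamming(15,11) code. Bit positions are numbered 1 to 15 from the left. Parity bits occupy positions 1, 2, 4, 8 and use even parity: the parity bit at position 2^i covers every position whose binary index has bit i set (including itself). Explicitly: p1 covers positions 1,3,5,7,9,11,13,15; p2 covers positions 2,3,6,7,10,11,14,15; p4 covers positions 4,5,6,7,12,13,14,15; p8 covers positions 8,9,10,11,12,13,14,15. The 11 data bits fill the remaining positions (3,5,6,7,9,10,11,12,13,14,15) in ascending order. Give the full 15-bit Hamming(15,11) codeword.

Place data bits at non-power-of-two positions: b3=0, b5=0, b6=1, b7=1, b9=0, b10=1, b11=1, b12=0, b13=1, b14=0, b15=0.
p1 = XOR of data positions {3,5,7,9,11,13,15} = 0⊕0⊕1⊕0⊕1⊕1⊕0 = 1
p2 = XOR of data positions {3,6,7,10,11,14,15} = 0⊕1⊕1⊕1⊕1⊕0⊕0 = 0
p4 = XOR of data positions {5,6,7,12,13,14,15} = 0⊕1⊕1⊕0⊕1⊕0⊕0 = 1
p8 = XOR of data positions {9,10,11,12,13,14,15} = 0⊕1⊕1⊕0⊕1⊕0⊕0 = 1
Codeword b1..b15 = 100101110110100

100101110110100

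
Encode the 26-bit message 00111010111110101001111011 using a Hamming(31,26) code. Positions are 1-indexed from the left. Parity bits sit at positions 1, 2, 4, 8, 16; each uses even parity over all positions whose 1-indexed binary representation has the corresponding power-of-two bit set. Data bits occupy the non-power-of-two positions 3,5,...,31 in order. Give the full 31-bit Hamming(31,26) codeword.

1100011110101110110101001111011

Place data bits at non-power-of-two positions: b3=0, b5=0, b6=1, b7=1, b9=1, b10=0, b11=1, b12=0, b13=1, b14=1, b15=1, b17=1, b18=1, b19=0, b20=1, b21=0, b22=1, b23=0, b24=0, b25=1, b26=1, b27=1, b28=1, b29=0, b30=1, b31=1.
p1 = XOR of data positions {3,5,7,9,11,13,15,17,19,21,23,25,27,29,31} = 0⊕0⊕1⊕1⊕1⊕1⊕1⊕1⊕0⊕0⊕0⊕1⊕1⊕0⊕1 = 1
p2 = XOR of data positions {3,6,7,10,11,14,15,18,19,22,23,26,27,30,31} = 0⊕1⊕1⊕0⊕1⊕1⊕1⊕1⊕0⊕1⊕0⊕1⊕1⊕1⊕1 = 1
p4 = XOR of data positions {5,6,7,12,13,14,15,20,21,22,23,28,29,30,31} = 0⊕1⊕1⊕0⊕1⊕1⊕1⊕1⊕0⊕1⊕0⊕1⊕0⊕1⊕1 = 0
p8 = XOR of data positions {9,10,11,12,13,14,15,24,25,26,27,28,29,30,31} = 1⊕0⊕1⊕0⊕1⊕1⊕1⊕0⊕1⊕1⊕1⊕1⊕0⊕1⊕1 = 1
p16 = XOR of data positions {17,18,19,20,21,22,23,24,25,26,27,28,29,30,31} = 1⊕1⊕0⊕1⊕0⊕1⊕0⊕0⊕1⊕1⊕1⊕1⊕0⊕1⊕1 = 0
Codeword b1..b31 = 1100011110101110110101001111011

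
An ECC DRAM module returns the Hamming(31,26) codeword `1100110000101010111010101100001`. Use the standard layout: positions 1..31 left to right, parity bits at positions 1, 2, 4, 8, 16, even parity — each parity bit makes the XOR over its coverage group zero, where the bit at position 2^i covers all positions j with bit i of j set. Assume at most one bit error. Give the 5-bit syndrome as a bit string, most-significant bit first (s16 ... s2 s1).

00111

s1: b1⊕b3⊕b5⊕b7⊕b9⊕b11⊕b13⊕b15⊕b17⊕b19⊕b21⊕b23⊕b25⊕b27⊕b29⊕b31 = 1⊕0⊕1⊕0⊕0⊕1⊕1⊕1⊕1⊕1⊕1⊕1⊕1⊕0⊕0⊕1 = 1
s2: b2⊕b3⊕b6⊕b7⊕b10⊕b11⊕b14⊕b15⊕b18⊕b19⊕b22⊕b23⊕b26⊕b27⊕b30⊕b31 = 1⊕0⊕1⊕0⊕0⊕1⊕0⊕1⊕1⊕1⊕0⊕1⊕1⊕0⊕0⊕1 = 1
s4: b4⊕b5⊕b6⊕b7⊕b12⊕b13⊕b14⊕b15⊕b20⊕b21⊕b22⊕b23⊕b28⊕b29⊕b30⊕b31 = 0⊕1⊕1⊕0⊕0⊕1⊕0⊕1⊕0⊕1⊕0⊕1⊕0⊕0⊕0⊕1 = 1
s8: b8⊕b9⊕b10⊕b11⊕b12⊕b13⊕b14⊕b15⊕b24⊕b25⊕b26⊕b27⊕b28⊕b29⊕b30⊕b31 = 0⊕0⊕0⊕1⊕0⊕1⊕0⊕1⊕0⊕1⊕1⊕0⊕0⊕0⊕0⊕1 = 0
s16: b16⊕b17⊕b18⊕b19⊕b20⊕b21⊕b22⊕b23⊕b24⊕b25⊕b26⊕b27⊕b28⊕b29⊕b30⊕b31 = 0⊕1⊕1⊕1⊕0⊕1⊕0⊕1⊕0⊕1⊕1⊕0⊕0⊕0⊕0⊕1 = 0
Syndrome (s16...s1) = 00111 → position 7.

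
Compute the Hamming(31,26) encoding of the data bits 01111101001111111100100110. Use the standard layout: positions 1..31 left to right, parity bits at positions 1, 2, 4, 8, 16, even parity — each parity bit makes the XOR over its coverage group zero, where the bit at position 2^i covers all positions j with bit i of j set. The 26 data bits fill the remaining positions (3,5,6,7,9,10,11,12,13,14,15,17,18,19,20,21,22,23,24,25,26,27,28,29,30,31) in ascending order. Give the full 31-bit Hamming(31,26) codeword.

1001111111010010111111100100110

Place data bits at non-power-of-two positions: b3=0, b5=1, b6=1, b7=1, b9=1, b10=1, b11=0, b12=1, b13=0, b14=0, b15=1, b17=1, b18=1, b19=1, b20=1, b21=1, b22=1, b23=1, b24=0, b25=0, b26=1, b27=0, b28=0, b29=1, b30=1, b31=0.
p1 = XOR of data positions {3,5,7,9,11,13,15,17,19,21,23,25,27,29,31} = 0⊕1⊕1⊕1⊕0⊕0⊕1⊕1⊕1⊕1⊕1⊕0⊕0⊕1⊕0 = 1
p2 = XOR of data positions {3,6,7,10,11,14,15,18,19,22,23,26,27,30,31} = 0⊕1⊕1⊕1⊕0⊕0⊕1⊕1⊕1⊕1⊕1⊕1⊕0⊕1⊕0 = 0
p4 = XOR of data positions {5,6,7,12,13,14,15,20,21,22,23,28,29,30,31} = 1⊕1⊕1⊕1⊕0⊕0⊕1⊕1⊕1⊕1⊕1⊕0⊕1⊕1⊕0 = 1
p8 = XOR of data positions {9,10,11,12,13,14,15,24,25,26,27,28,29,30,31} = 1⊕1⊕0⊕1⊕0⊕0⊕1⊕0⊕0⊕1⊕0⊕0⊕1⊕1⊕0 = 1
p16 = XOR of data positions {17,18,19,20,21,22,23,24,25,26,27,28,29,30,31} = 1⊕1⊕1⊕1⊕1⊕1⊕1⊕0⊕0⊕1⊕0⊕0⊕1⊕1⊕0 = 0
Codeword b1..b31 = 1001111111010010111111100100110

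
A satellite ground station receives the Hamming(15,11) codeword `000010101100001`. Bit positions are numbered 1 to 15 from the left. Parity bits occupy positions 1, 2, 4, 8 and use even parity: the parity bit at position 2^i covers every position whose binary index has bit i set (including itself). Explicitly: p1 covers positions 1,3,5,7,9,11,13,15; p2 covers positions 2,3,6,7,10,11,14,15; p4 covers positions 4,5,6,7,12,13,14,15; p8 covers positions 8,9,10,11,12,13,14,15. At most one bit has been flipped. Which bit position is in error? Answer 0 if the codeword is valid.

14

s1: b1⊕b3⊕b5⊕b7⊕b9⊕b11⊕b13⊕b15 = 0⊕0⊕1⊕1⊕1⊕0⊕0⊕1 = 0
s2: b2⊕b3⊕b6⊕b7⊕b10⊕b11⊕b14⊕b15 = 0⊕0⊕0⊕1⊕1⊕0⊕0⊕1 = 1
s4: b4⊕b5⊕b6⊕b7⊕b12⊕b13⊕b14⊕b15 = 0⊕1⊕0⊕1⊕0⊕0⊕0⊕1 = 1
s8: b8⊕b9⊕b10⊕b11⊕b12⊕b13⊕b14⊕b15 = 0⊕1⊕1⊕0⊕0⊕0⊕0⊕1 = 1
Syndrome (s8...s1) = 1110 → position 14.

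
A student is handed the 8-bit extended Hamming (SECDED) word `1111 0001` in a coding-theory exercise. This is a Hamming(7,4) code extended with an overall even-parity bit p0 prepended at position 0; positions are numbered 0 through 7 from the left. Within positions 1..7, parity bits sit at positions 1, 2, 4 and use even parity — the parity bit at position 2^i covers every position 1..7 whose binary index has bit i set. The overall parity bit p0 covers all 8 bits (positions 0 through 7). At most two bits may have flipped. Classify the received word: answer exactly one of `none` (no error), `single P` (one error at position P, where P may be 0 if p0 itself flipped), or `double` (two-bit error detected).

single 7

s1: b1⊕b3⊕b5⊕b7 = 1⊕1⊕0⊕1 = 1
s2: b2⊕b3⊕b6⊕b7 = 1⊕1⊕0⊕1 = 1
s4: b4⊕b5⊕b6⊕b7 = 0⊕0⊕0⊕1 = 1
Syndrome (s4...s1) = 111 → position 7.
Overall parity (XOR of all 8 bits, including p0): 1⊕1⊕1⊕1⊕0⊕0⊕0⊕1 = 1
Overall=1, syndrome position=7 → single-bit error at position 7.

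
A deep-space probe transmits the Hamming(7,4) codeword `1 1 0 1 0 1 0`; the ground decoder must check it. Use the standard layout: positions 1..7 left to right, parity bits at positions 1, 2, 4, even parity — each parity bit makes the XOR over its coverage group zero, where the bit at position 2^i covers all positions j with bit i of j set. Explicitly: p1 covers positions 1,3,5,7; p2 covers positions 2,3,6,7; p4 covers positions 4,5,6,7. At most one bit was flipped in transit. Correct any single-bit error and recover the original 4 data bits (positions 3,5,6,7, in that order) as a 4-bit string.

s1: b1⊕b3⊕b5⊕b7 = 1⊕0⊕0⊕0 = 1
s2: b2⊕b3⊕b6⊕b7 = 1⊕0⊕1⊕0 = 0
s4: b4⊕b5⊕b6⊕b7 = 1⊕0⊕1⊕0 = 0
Syndrome (s4...s1) = 001 → position 1.
Flip bit 1: corrected codeword = 0101010
Data bits at positions 3,5,6,7: 0010

0010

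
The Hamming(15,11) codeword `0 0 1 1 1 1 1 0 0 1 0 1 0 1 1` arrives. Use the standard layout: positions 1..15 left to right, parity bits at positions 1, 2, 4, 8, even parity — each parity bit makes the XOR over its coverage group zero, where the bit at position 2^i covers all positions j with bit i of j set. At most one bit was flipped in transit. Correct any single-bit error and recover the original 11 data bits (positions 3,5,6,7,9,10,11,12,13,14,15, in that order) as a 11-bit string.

s1: b1⊕b3⊕b5⊕b7⊕b9⊕b11⊕b13⊕b15 = 0⊕1⊕1⊕1⊕0⊕0⊕0⊕1 = 0
s2: b2⊕b3⊕b6⊕b7⊕b10⊕b11⊕b14⊕b15 = 0⊕1⊕1⊕1⊕1⊕0⊕1⊕1 = 0
s4: b4⊕b5⊕b6⊕b7⊕b12⊕b13⊕b14⊕b15 = 1⊕1⊕1⊕1⊕1⊕0⊕1⊕1 = 1
s8: b8⊕b9⊕b10⊕b11⊕b12⊕b13⊕b14⊕b15 = 0⊕0⊕1⊕0⊕1⊕0⊕1⊕1 = 0
Syndrome (s8...s1) = 0100 → position 4.
Flip bit 4: corrected codeword = 001011100101011
Data bits at positions 3,5,6,7,9,10,11,12,13,14,15: 11110101011

11110101011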